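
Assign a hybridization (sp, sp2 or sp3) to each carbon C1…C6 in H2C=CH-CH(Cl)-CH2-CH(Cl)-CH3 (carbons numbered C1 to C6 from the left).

C1 sp2, C2 sp2, C3 sp3, C4 sp3, C5 sp3, C6 sp3

C1 — 3 σ bonds, plus one π bond. Steric number 3, so sp2.
C2 is sp2: 3 σ bonds, plus one π bond, 3 electron-density regions.
C3 carries 4 σ bonds, giving a steric number of 4, so it is sp3.
C4 (4 σ bonds) has steric number 4: sp3.
C5 (4 σ bonds) has steric number 4: sp3.
C6 has 4 σ bonds: steric number 4 → sp3.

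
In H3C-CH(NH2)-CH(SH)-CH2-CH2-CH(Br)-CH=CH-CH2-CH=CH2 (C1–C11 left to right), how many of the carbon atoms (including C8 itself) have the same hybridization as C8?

C8 is sp2 (one π bond).
C1: sp3
C2: sp3
C3: sp3
C4: sp3
C5: sp3
C6: sp3
C7: sp2 ✓
C8: sp2 ✓
C9: sp3
C10: sp2 ✓
C11: sp2 ✓
4 carbons are sp2.

4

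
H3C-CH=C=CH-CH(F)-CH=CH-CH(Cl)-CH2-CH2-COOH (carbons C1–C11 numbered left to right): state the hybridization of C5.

C5: 4 σ bonds; 4 regions of electron density → sp3.

sp^3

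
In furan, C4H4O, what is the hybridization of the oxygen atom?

One O lone pair is in the aromatic π system (p orbital), the other is in an sp2 hybrid in the ring plane; O has two σ bonds + one in-plane lone pair → sp2.

sp²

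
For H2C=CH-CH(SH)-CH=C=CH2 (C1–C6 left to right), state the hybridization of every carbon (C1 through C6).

C1: 3 σ bonds, plus one π bond; 3 regions of electron density → sp2.
C2 is sp2: 3 σ bonds, plus one π bond, 3 electron-density regions.
C3 (4 σ bonds) has steric number 4: sp3.
C4: 3 σ bonds, plus one π bond — 3 electron domains, sp2.
C5 is sp: 2 σ bonds, plus two π bonds, 2 electron-density regions.
C6 — 3 σ bonds, plus one π bond. Steric number 3, so sp2.

C1 sp2, C2 sp2, C3 sp3, C4 sp2, C5 sp, C6 sp2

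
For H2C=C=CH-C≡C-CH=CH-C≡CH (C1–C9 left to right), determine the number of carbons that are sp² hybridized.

4

C1: sp2 ✓
C2: sp
C3: sp2 ✓
C4: sp
C5: sp
C6: sp2 ✓
C7: sp2 ✓
C8: sp
C9: sp
C1, C3, C6, C7 → 4 sp2 carbons.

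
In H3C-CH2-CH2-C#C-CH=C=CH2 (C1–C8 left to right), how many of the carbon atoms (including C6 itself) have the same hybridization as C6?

C6 is sp2 (one π bond).
C1: sp3
C2: sp3
C3: sp3
C4: sp
C5: sp
C6: sp2 ✓
C7: sp
C8: sp2 ✓
2 carbons are sp2.

2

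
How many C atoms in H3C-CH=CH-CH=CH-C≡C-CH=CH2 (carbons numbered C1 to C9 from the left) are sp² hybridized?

6

C1: sp3
C2: sp2 ✓
C3: sp2 ✓
C4: sp2 ✓
C5: sp2 ✓
C6: sp
C7: sp
C8: sp2 ✓
C9: sp2 ✓
C2, C3, C4, C5, C8, C9 → 6 sp2 carbons.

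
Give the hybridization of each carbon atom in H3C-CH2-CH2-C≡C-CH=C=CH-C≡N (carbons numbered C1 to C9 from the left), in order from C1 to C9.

C1 carries 4 σ bonds, giving a steric number of 4, so it is sp3.
C2 has 4 σ bonds: steric number 4 → sp3.
C3 carries 4 σ bonds, giving a steric number of 4, so it is sp3.
C4 (2 σ bonds, plus two π bonds) has steric number 2: sp.
C5: 2 σ bonds, plus two π bonds; 2 regions of electron density → sp.
C6 has 3 σ bonds, plus one π bond: steric number 3 → sp2.
C7 is sp: 2 σ bonds, plus two π bonds, 2 electron-density regions.
C8 — 3 σ bonds, plus one π bond. Steric number 3, so sp2.
C9 (2 σ bonds, plus two π bonds) has steric number 2: sp.

C1 sp3, C2 sp3, C3 sp3, C4 sp, C5 sp, C6 sp2, C7 sp, C8 sp2, C9 sp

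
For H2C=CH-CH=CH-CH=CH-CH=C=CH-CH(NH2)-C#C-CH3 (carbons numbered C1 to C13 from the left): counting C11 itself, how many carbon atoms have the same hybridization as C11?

C11 is sp (two π bonds).
C1: sp2
C2: sp2
C3: sp2
C4: sp2
C5: sp2
C6: sp2
C7: sp2
C8: sp ✓
C9: sp2
C10: sp3
C11: sp ✓
C12: sp ✓
C13: sp3
3 carbons are sp.

3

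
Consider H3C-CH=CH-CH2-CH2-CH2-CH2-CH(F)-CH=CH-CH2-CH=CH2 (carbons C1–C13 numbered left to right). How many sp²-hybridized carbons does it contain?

6

C1: sp3
C2: sp2 ✓
C3: sp2 ✓
C4: sp3
C5: sp3
C6: sp3
C7: sp3
C8: sp3
C9: sp2 ✓
C10: sp2 ✓
C11: sp3
C12: sp2 ✓
C13: sp2 ✓
C2, C3, C9, C10, C12, C13 → 6 sp2 carbons.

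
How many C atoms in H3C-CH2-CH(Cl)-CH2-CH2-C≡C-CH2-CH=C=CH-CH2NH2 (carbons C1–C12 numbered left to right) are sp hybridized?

3

C1: sp3
C2: sp3
C3: sp3
C4: sp3
C5: sp3
C6: sp ✓
C7: sp ✓
C8: sp3
C9: sp2
C10: sp ✓
C11: sp2
C12: sp3
C6, C7, C10 → 3 sp carbons.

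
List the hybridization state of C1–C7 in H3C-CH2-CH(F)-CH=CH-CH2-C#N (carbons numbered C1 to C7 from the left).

C1 sp3, C2 sp3, C3 sp3, C4 sp2, C5 sp2, C6 sp3, C7 sp

C1: 4 σ bonds — 4 electron domains, sp3.
C2 has 4 σ bonds: steric number 4 → sp3.
C3 is sp3: 4 σ bonds, 4 electron-density regions.
C4 — 3 σ bonds, plus one π bond. Steric number 3, so sp2.
C5 carries 3 σ bonds, plus one π bond, giving a steric number of 3, so it is sp2.
C6 has 4 σ bonds: steric number 4 → sp3.
C7 is sp: 2 σ bonds, plus two π bonds, 2 electron-density regions.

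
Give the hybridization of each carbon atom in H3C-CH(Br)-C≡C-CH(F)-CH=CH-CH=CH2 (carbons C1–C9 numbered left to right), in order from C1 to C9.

C1 sp3, C2 sp3, C3 sp, C4 sp, C5 sp3, C6 sp2, C7 sp2, C8 sp2, C9 sp2

C1 (4 σ bonds) has steric number 4: sp3.
C2 — 4 σ bonds. Steric number 4, so sp3.
C3 has 2 σ bonds, plus two π bonds: steric number 2 → sp.
C4 (2 σ bonds, plus two π bonds) has steric number 2: sp.
C5 is sp3: 4 σ bonds, 4 electron-density regions.
C6 carries 3 σ bonds, plus one π bond, giving a steric number of 3, so it is sp2.
C7: 3 σ bonds, plus one π bond; 3 regions of electron density → sp2.
C8: 3 σ bonds, plus one π bond; 3 regions of electron density → sp2.
C9 is sp2: 3 σ bonds, plus one π bond, 3 electron-density regions.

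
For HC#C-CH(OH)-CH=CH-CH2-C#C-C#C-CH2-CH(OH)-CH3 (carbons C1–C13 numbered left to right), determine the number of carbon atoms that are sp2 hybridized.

2

C1: sp
C2: sp
C3: sp3
C4: sp2 ✓
C5: sp2 ✓
C6: sp3
C7: sp
C8: sp
C9: sp
C10: sp
C11: sp3
C12: sp3
C13: sp3
C4, C5 → 2 sp2 carbons.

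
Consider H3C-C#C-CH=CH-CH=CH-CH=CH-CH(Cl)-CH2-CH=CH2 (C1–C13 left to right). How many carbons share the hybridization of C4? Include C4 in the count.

8

C4 is sp2 (one π bond).
C1: sp3
C2: sp
C3: sp
C4: sp2 ✓
C5: sp2 ✓
C6: sp2 ✓
C7: sp2 ✓
C8: sp2 ✓
C9: sp2 ✓
C10: sp3
C11: sp3
C12: sp2 ✓
C13: sp2 ✓
8 carbons are sp2.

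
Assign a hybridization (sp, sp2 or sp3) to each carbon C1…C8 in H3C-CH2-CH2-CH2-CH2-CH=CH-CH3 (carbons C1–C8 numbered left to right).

C1: 4 σ bonds — 4 electron domains, sp3.
C2 (4 σ bonds) has steric number 4: sp3.
C3: 4 σ bonds; 4 regions of electron density → sp3.
C4 has 4 σ bonds: steric number 4 → sp3.
C5 carries 4 σ bonds, giving a steric number of 4, so it is sp3.
C6: 3 σ bonds, plus one π bond — 3 electron domains, sp2.
C7 has 3 σ bonds, plus one π bond: steric number 3 → sp2.
C8 (4 σ bonds) has steric number 4: sp3.

C1 sp3, C2 sp3, C3 sp3, C4 sp3, C5 sp3, C6 sp2, C7 sp2, C8 sp3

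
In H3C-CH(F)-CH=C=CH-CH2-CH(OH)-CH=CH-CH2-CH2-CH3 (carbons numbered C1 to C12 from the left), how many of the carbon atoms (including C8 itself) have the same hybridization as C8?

4

C8 is sp2 (one π bond).
C1: sp3
C2: sp3
C3: sp2 ✓
C4: sp
C5: sp2 ✓
C6: sp3
C7: sp3
C8: sp2 ✓
C9: sp2 ✓
C10: sp3
C11: sp3
C12: sp3
4 carbons are sp2.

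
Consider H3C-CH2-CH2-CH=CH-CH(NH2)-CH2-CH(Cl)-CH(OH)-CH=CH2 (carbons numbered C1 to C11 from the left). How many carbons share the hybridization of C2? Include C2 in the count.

C2 is sp3 (only σ bonds).
C1: sp3 ✓
C2: sp3 ✓
C3: sp3 ✓
C4: sp2
C5: sp2
C6: sp3 ✓
C7: sp3 ✓
C8: sp3 ✓
C9: sp3 ✓
C10: sp2
C11: sp2
7 carbons are sp3.

7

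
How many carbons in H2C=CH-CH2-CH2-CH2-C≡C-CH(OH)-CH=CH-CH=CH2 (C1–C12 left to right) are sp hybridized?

C1: sp2
C2: sp2
C3: sp3
C4: sp3
C5: sp3
C6: sp ✓
C7: sp ✓
C8: sp3
C9: sp2
C10: sp2
C11: sp2
C12: sp2
C6, C7 → 2 sp carbons.

2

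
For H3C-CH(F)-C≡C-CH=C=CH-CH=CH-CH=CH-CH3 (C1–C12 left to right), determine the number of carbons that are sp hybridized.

C1: sp3
C2: sp3
C3: sp ✓
C4: sp ✓
C5: sp2
C6: sp ✓
C7: sp2
C8: sp2
C9: sp2
C10: sp2
C11: sp2
C12: sp3
C3, C4, C6 → 3 sp carbons.

3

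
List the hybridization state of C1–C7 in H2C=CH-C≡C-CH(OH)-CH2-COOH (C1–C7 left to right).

C1 carries 3 σ bonds, plus one π bond, giving a steric number of 3, so it is sp2.
C2: 3 σ bonds, plus one π bond; 3 regions of electron density → sp2.
C3 has 2 σ bonds, plus two π bonds: steric number 2 → sp.
C4 has 2 σ bonds, plus two π bonds: steric number 2 → sp.
C5: 4 σ bonds; 4 regions of electron density → sp3.
C6 carries 4 σ bonds, giving a steric number of 4, so it is sp3.
C7 has 3 σ bonds, plus one π bond: steric number 3 → sp2.

C1 sp2, C2 sp2, C3 sp, C4 sp, C5 sp3, C6 sp3, C7 sp2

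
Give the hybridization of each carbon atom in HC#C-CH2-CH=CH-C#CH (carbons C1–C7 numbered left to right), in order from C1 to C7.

C1 has 2 σ bonds, plus two π bonds: steric number 2 → sp.
C2 carries 2 σ bonds, plus two π bonds, giving a steric number of 2, so it is sp.
C3 has 4 σ bonds: steric number 4 → sp3.
C4 (3 σ bonds, plus one π bond) has steric number 3: sp2.
C5 is sp2: 3 σ bonds, plus one π bond, 3 electron-density regions.
C6 carries 2 σ bonds, plus two π bonds, giving a steric number of 2, so it is sp.
C7: 2 σ bonds, plus two π bonds; 2 regions of electron density → sp.

C1 sp, C2 sp, C3 sp3, C4 sp2, C5 sp2, C6 sp, C7 sp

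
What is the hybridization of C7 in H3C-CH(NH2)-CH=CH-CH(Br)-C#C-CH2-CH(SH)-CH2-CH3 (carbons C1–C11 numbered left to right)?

sp

C7 is sp: 2 σ bonds, plus two π bonds, 2 electron-density regions.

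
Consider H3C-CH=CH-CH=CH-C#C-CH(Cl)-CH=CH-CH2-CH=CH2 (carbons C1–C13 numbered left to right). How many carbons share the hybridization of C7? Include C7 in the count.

C7 is sp (two π bonds).
C1: sp3
C2: sp2
C3: sp2
C4: sp2
C5: sp2
C6: sp ✓
C7: sp ✓
C8: sp3
C9: sp2
C10: sp2
C11: sp3
C12: sp2
C13: sp2
2 carbons are sp.

2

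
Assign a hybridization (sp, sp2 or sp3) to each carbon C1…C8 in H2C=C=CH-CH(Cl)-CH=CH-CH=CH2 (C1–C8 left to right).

C1 sp2, C2 sp, C3 sp2, C4 sp3, C5 sp2, C6 sp2, C7 sp2, C8 sp2

C1 (3 σ bonds, plus one π bond) has steric number 3: sp2.
C2 — 2 σ bonds, plus two π bonds. Steric number 2, so sp.
C3 has 3 σ bonds, plus one π bond: steric number 3 → sp2.
C4 carries 4 σ bonds, giving a steric number of 4, so it is sp3.
C5 has 3 σ bonds, plus one π bond: steric number 3 → sp2.
C6: 3 σ bonds, plus one π bond; 3 regions of electron density → sp2.
C7 is sp2: 3 σ bonds, plus one π bond, 3 electron-density regions.
C8: 3 σ bonds, plus one π bond; 3 regions of electron density → sp2.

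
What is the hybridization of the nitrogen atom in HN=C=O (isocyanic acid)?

The nitrogen atom carries 2 σ bonds and 1 lone pair, plus one π bond, giving a steric number of 3, so it is sp2.

sp^2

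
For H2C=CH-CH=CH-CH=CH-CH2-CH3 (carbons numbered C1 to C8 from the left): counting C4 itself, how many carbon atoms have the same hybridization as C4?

6

C4 is sp2 (one π bond).
C1: sp2 ✓
C2: sp2 ✓
C3: sp2 ✓
C4: sp2 ✓
C5: sp2 ✓
C6: sp2 ✓
C7: sp3
C8: sp3
6 carbons are sp2.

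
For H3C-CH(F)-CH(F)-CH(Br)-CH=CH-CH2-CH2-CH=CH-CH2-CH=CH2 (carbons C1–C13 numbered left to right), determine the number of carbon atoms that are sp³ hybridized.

C1: sp3 ✓
C2: sp3 ✓
C3: sp3 ✓
C4: sp3 ✓
C5: sp2
C6: sp2
C7: sp3 ✓
C8: sp3 ✓
C9: sp2
C10: sp2
C11: sp3 ✓
C12: sp2
C13: sp2
C1, C2, C3, C4, C7, C8, C11 → 7 sp3 carbons.

7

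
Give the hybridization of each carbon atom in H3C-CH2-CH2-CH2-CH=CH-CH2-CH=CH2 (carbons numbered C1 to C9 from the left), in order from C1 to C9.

C1 — 4 σ bonds. Steric number 4, so sp3.
C2 — 4 σ bonds. Steric number 4, so sp3.
C3: 4 σ bonds — 4 electron domains, sp3.
C4: 4 σ bonds; 4 regions of electron density → sp3.
C5 — 3 σ bonds, plus one π bond. Steric number 3, so sp2.
C6 is sp2: 3 σ bonds, plus one π bond, 3 electron-density regions.
C7 — 4 σ bonds. Steric number 4, so sp3.
C8: 3 σ bonds, plus one π bond — 3 electron domains, sp2.
C9 carries 3 σ bonds, plus one π bond, giving a steric number of 3, so it is sp2.

C1 sp3, C2 sp3, C3 sp3, C4 sp3, C5 sp2, C6 sp2, C7 sp3, C8 sp2, C9 sp2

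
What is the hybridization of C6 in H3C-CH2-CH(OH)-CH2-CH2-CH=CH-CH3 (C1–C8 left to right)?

sp^2

C6 carries 3 σ bonds, plus one π bond, giving a steric number of 3, so it is sp2.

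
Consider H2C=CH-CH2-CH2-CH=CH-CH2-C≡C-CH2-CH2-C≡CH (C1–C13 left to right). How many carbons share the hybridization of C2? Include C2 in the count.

4

C2 is sp2 (one π bond).
C1: sp2 ✓
C2: sp2 ✓
C3: sp3
C4: sp3
C5: sp2 ✓
C6: sp2 ✓
C7: sp3
C8: sp
C9: sp
C10: sp3
C11: sp3
C12: sp
C13: sp
4 carbons are sp2.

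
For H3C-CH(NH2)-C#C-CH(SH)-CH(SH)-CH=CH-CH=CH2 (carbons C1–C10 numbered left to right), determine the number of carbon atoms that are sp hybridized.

C1: sp3
C2: sp3
C3: sp ✓
C4: sp ✓
C5: sp3
C6: sp3
C7: sp2
C8: sp2
C9: sp2
C10: sp2
C3, C4 → 2 sp carbons.

2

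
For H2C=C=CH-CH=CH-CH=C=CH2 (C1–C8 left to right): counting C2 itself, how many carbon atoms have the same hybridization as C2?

2

C2 is sp (two π bonds).
C1: sp2
C2: sp ✓
C3: sp2
C4: sp2
C5: sp2
C6: sp2
C7: sp ✓
C8: sp2
2 carbons are sp.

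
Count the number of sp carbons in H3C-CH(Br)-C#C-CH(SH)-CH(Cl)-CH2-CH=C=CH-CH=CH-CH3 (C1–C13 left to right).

C1: sp3
C2: sp3
C3: sp ✓
C4: sp ✓
C5: sp3
C6: sp3
C7: sp3
C8: sp2
C9: sp ✓
C10: sp2
C11: sp2
C12: sp2
C13: sp3
C3, C4, C9 → 3 sp carbons.

3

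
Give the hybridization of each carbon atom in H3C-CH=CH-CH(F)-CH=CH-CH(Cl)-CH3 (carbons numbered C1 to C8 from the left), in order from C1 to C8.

C1 is sp3: 4 σ bonds, 4 electron-density regions.
C2 is sp2: 3 σ bonds, plus one π bond, 3 electron-density regions.
C3 — 3 σ bonds, plus one π bond. Steric number 3, so sp2.
C4 carries 4 σ bonds, giving a steric number of 4, so it is sp3.
C5 has 3 σ bonds, plus one π bond: steric number 3 → sp2.
C6 is sp2: 3 σ bonds, plus one π bond, 3 electron-density regions.
C7 (4 σ bonds) has steric number 4: sp3.
C8: 4 σ bonds — 4 electron domains, sp3.

C1 sp3, C2 sp2, C3 sp2, C4 sp3, C5 sp2, C6 sp2, C7 sp3, C8 sp3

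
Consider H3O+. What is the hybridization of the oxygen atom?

Three σ bonds + one lone pair = steric number 4 → sp3.

sp3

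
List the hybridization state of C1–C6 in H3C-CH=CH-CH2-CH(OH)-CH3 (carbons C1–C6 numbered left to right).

C1 sp3, C2 sp2, C3 sp2, C4 sp3, C5 sp3, C6 sp3

C1 has 4 σ bonds: steric number 4 → sp3.
C2 has 3 σ bonds, plus one π bond: steric number 3 → sp2.
C3 — 3 σ bonds, plus one π bond. Steric number 3, so sp2.
C4: 4 σ bonds — 4 electron domains, sp3.
C5 carries 4 σ bonds, giving a steric number of 4, so it is sp3.
C6 — 4 σ bonds. Steric number 4, so sp3.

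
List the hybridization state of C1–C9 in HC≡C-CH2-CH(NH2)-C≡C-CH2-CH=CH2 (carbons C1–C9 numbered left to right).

C1 — 2 σ bonds, plus two π bonds. Steric number 2, so sp.
C2 has 2 σ bonds, plus two π bonds: steric number 2 → sp.
C3 has 4 σ bonds: steric number 4 → sp3.
C4: 4 σ bonds; 4 regions of electron density → sp3.
C5 carries 2 σ bonds, plus two π bonds, giving a steric number of 2, so it is sp.
C6 is sp: 2 σ bonds, plus two π bonds, 2 electron-density regions.
C7: 4 σ bonds; 4 regions of electron density → sp3.
C8: 3 σ bonds, plus one π bond; 3 regions of electron density → sp2.
C9 carries 3 σ bonds, plus one π bond, giving a steric number of 3, so it is sp2.

C1 sp, C2 sp, C3 sp3, C4 sp3, C5 sp, C6 sp, C7 sp3, C8 sp2, C9 sp2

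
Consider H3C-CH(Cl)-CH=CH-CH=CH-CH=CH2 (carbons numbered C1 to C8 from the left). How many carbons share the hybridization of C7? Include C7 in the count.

6

C7 is sp2 (one π bond).
C1: sp3
C2: sp3
C3: sp2 ✓
C4: sp2 ✓
C5: sp2 ✓
C6: sp2 ✓
C7: sp2 ✓
C8: sp2 ✓
6 carbons are sp2.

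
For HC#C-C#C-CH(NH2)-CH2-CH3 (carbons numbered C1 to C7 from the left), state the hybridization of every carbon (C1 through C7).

C1 sp, C2 sp, C3 sp, C4 sp, C5 sp3, C6 sp3, C7 sp3

C1 is sp: 2 σ bonds, plus two π bonds, 2 electron-density regions.
C2 carries 2 σ bonds, plus two π bonds, giving a steric number of 2, so it is sp.
C3 — 2 σ bonds, plus two π bonds. Steric number 2, so sp.
C4 (2 σ bonds, plus two π bonds) has steric number 2: sp.
C5: 4 σ bonds — 4 electron domains, sp3.
C6 is sp3: 4 σ bonds, 4 electron-density regions.
C7 — 4 σ bonds. Steric number 4, so sp3.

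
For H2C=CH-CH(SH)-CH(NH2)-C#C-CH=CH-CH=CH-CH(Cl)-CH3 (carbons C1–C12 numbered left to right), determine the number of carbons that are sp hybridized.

2

C1: sp2
C2: sp2
C3: sp3
C4: sp3
C5: sp ✓
C6: sp ✓
C7: sp2
C8: sp2
C9: sp2
C10: sp2
C11: sp3
C12: sp3
C5, C6 → 2 sp carbons.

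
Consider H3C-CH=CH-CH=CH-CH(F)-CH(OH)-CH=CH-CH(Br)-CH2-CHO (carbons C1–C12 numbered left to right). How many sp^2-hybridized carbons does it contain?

C1: sp3
C2: sp2 ✓
C3: sp2 ✓
C4: sp2 ✓
C5: sp2 ✓
C6: sp3
C7: sp3
C8: sp2 ✓
C9: sp2 ✓
C10: sp3
C11: sp3
C12: sp2 ✓
C2, C3, C4, C5, C8, C9, C12 → 7 sp2 carbons.

7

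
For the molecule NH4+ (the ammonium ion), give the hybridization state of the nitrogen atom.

Four σ bonds, no lone pair → sp3, tetrahedral.

sp^3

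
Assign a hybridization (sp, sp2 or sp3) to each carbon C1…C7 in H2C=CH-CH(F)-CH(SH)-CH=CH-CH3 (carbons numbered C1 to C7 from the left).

C1 sp2, C2 sp2, C3 sp3, C4 sp3, C5 sp2, C6 sp2, C7 sp3

C1 has 3 σ bonds, plus one π bond: steric number 3 → sp2.
C2 (3 σ bonds, plus one π bond) has steric number 3: sp2.
C3: 4 σ bonds — 4 electron domains, sp3.
C4: 4 σ bonds — 4 electron domains, sp3.
C5 — 3 σ bonds, plus one π bond. Steric number 3, so sp2.
C6 (3 σ bonds, plus one π bond) has steric number 3: sp2.
C7: 4 σ bonds; 4 regions of electron density → sp3.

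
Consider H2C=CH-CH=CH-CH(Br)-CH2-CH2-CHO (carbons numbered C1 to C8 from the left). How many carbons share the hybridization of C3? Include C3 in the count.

C3 is sp2 (one π bond).
C1: sp2 ✓
C2: sp2 ✓
C3: sp2 ✓
C4: sp2 ✓
C5: sp3
C6: sp3
C7: sp3
C8: sp2 ✓
5 carbons are sp2.

5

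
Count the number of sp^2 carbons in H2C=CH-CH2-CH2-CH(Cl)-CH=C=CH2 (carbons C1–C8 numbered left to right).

4

C1: sp2 ✓
C2: sp2 ✓
C3: sp3
C4: sp3
C5: sp3
C6: sp2 ✓
C7: sp
C8: sp2 ✓
C1, C2, C6, C8 → 4 sp2 carbons.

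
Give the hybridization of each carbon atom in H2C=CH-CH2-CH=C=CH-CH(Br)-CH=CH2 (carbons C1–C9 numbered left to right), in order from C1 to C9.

C1 has 3 σ bonds, plus one π bond: steric number 3 → sp2.
C2 (3 σ bonds, plus one π bond) has steric number 3: sp2.
C3 has 4 σ bonds: steric number 4 → sp3.
C4 has 3 σ bonds, plus one π bond: steric number 3 → sp2.
C5 carries 2 σ bonds, plus two π bonds, giving a steric number of 2, so it is sp.
C6 is sp2: 3 σ bonds, plus one π bond, 3 electron-density regions.
C7 has 4 σ bonds: steric number 4 → sp3.
C8 is sp2: 3 σ bonds, plus one π bond, 3 electron-density regions.
C9: 3 σ bonds, plus one π bond — 3 electron domains, sp2.

C1 sp2, C2 sp2, C3 sp3, C4 sp2, C5 sp, C6 sp2, C7 sp3, C8 sp2, C9 sp2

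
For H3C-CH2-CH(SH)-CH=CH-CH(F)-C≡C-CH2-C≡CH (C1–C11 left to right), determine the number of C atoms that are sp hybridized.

4

C1: sp3
C2: sp3
C3: sp3
C4: sp2
C5: sp2
C6: sp3
C7: sp ✓
C8: sp ✓
C9: sp3
C10: sp ✓
C11: sp ✓
C7, C8, C10, C11 → 4 sp carbons.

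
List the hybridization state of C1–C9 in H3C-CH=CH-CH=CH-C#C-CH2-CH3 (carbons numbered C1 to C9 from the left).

C1 sp3, C2 sp2, C3 sp2, C4 sp2, C5 sp2, C6 sp, C7 sp, C8 sp3, C9 sp3

C1 has 4 σ bonds: steric number 4 → sp3.
C2 — 3 σ bonds, plus one π bond. Steric number 3, so sp2.
C3: 3 σ bonds, plus one π bond — 3 electron domains, sp2.
C4 — 3 σ bonds, plus one π bond. Steric number 3, so sp2.
C5 is sp2: 3 σ bonds, plus one π bond, 3 electron-density regions.
C6 — 2 σ bonds, plus two π bonds. Steric number 2, so sp.
C7 — 2 σ bonds, plus two π bonds. Steric number 2, so sp.
C8 is sp3: 4 σ bonds, 4 electron-density regions.
C9: 4 σ bonds; 4 regions of electron density → sp3.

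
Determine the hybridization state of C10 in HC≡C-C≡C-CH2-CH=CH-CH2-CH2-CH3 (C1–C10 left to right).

sp^3

C10: 4 σ bonds; 4 regions of electron density → sp3.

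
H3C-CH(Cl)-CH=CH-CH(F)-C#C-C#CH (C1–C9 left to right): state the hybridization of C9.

C9 carries 2 σ bonds, plus two π bonds, giving a steric number of 2, so it is sp.

sp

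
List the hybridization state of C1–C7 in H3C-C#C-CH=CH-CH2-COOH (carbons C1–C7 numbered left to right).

C1 carries 4 σ bonds, giving a steric number of 4, so it is sp3.
C2 (2 σ bonds, plus two π bonds) has steric number 2: sp.
C3 is sp: 2 σ bonds, plus two π bonds, 2 electron-density regions.
C4 carries 3 σ bonds, plus one π bond, giving a steric number of 3, so it is sp2.
C5: 3 σ bonds, plus one π bond; 3 regions of electron density → sp2.
C6: 4 σ bonds — 4 electron domains, sp3.
C7 is sp2: 3 σ bonds, plus one π bond, 3 electron-density regions.

C1 sp3, C2 sp, C3 sp, C4 sp2, C5 sp2, C6 sp3, C7 sp2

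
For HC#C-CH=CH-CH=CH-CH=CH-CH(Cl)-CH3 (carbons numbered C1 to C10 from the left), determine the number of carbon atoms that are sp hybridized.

2

C1: sp ✓
C2: sp ✓
C3: sp2
C4: sp2
C5: sp2
C6: sp2
C7: sp2
C8: sp2
C9: sp3
C10: sp3
C1, C2 → 2 sp carbons.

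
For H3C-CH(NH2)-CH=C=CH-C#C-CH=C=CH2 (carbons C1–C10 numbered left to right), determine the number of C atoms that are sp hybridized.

C1: sp3
C2: sp3
C3: sp2
C4: sp ✓
C5: sp2
C6: sp ✓
C7: sp ✓
C8: sp2
C9: sp ✓
C10: sp2
C4, C6, C7, C9 → 4 sp carbons.

4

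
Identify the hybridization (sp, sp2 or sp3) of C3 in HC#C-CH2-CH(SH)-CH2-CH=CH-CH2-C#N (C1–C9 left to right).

C3 — 4 σ bonds. Steric number 4, so sp3.

sp3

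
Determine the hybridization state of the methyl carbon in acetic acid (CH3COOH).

sp³

The methyl carbon is sp3: 4 σ bonds, 4 electron-density regions.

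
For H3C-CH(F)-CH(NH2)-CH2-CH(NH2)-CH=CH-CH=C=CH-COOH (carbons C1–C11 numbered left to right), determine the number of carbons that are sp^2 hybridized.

C1: sp3
C2: sp3
C3: sp3
C4: sp3
C5: sp3
C6: sp2 ✓
C7: sp2 ✓
C8: sp2 ✓
C9: sp
C10: sp2 ✓
C11: sp2 ✓
C6, C7, C8, C10, C11 → 5 sp2 carbons.

5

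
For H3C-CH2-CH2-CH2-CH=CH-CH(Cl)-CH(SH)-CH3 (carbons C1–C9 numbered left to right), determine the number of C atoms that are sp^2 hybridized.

2

C1: sp3
C2: sp3
C3: sp3
C4: sp3
C5: sp2 ✓
C6: sp2 ✓
C7: sp3
C8: sp3
C9: sp3
C5, C6 → 2 sp2 carbons.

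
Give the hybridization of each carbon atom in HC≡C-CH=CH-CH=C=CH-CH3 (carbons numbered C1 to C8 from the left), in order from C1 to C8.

C1 is sp: 2 σ bonds, plus two π bonds, 2 electron-density regions.
C2 is sp: 2 σ bonds, plus two π bonds, 2 electron-density regions.
C3 carries 3 σ bonds, plus one π bond, giving a steric number of 3, so it is sp2.
C4 (3 σ bonds, plus one π bond) has steric number 3: sp2.
C5: 3 σ bonds, plus one π bond — 3 electron domains, sp2.
C6 is sp: 2 σ bonds, plus two π bonds, 2 electron-density regions.
C7 carries 3 σ bonds, plus one π bond, giving a steric number of 3, so it is sp2.
C8 has 4 σ bonds: steric number 4 → sp3.

C1 sp, C2 sp, C3 sp2, C4 sp2, C5 sp2, C6 sp, C7 sp2, C8 sp3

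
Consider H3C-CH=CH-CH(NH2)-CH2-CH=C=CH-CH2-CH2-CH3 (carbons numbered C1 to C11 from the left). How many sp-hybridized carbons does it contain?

C1: sp3
C2: sp2
C3: sp2
C4: sp3
C5: sp3
C6: sp2
C7: sp ✓
C8: sp2
C9: sp3
C10: sp3
C11: sp3
C7 → 1 sp carbon.

1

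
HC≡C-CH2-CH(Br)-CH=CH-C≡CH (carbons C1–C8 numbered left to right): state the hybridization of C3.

sp^3

C3 has 4 σ bonds: steric number 4 → sp3.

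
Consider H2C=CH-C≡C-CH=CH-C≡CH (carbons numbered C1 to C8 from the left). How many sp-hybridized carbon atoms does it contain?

4

C1: sp2
C2: sp2
C3: sp ✓
C4: sp ✓
C5: sp2
C6: sp2
C7: sp ✓
C8: sp ✓
C3, C4, C7, C8 → 4 sp carbons.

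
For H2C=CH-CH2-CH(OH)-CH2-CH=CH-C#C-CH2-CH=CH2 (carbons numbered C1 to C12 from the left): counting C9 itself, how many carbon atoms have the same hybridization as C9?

2

C9 is sp (two π bonds).
C1: sp2
C2: sp2
C3: sp3
C4: sp3
C5: sp3
C6: sp2
C7: sp2
C8: sp ✓
C9: sp ✓
C10: sp3
C11: sp2
C12: sp2
2 carbons are sp.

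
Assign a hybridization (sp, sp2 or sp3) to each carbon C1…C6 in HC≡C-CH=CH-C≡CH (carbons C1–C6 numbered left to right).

C1 — 2 σ bonds, plus two π bonds. Steric number 2, so sp.
C2 has 2 σ bonds, plus two π bonds: steric number 2 → sp.
C3: 3 σ bonds, plus one π bond; 3 regions of electron density → sp2.
C4 carries 3 σ bonds, plus one π bond, giving a steric number of 3, so it is sp2.
C5 (2 σ bonds, plus two π bonds) has steric number 2: sp.
C6: 2 σ bonds, plus two π bonds — 2 electron domains, sp.

C1 sp, C2 sp, C3 sp2, C4 sp2, C5 sp, C6 sp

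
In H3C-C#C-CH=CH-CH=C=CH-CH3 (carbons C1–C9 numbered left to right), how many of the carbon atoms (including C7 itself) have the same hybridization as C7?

3

C7 is sp (two π bonds).
C1: sp3
C2: sp ✓
C3: sp ✓
C4: sp2
C5: sp2
C6: sp2
C7: sp ✓
C8: sp2
C9: sp3
3 carbons are sp.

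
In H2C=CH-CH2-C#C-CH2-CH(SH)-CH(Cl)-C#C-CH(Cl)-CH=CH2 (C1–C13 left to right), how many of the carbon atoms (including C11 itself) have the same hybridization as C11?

5

C11 is sp3 (only σ bonds).
C1: sp2
C2: sp2
C3: sp3 ✓
C4: sp
C5: sp
C6: sp3 ✓
C7: sp3 ✓
C8: sp3 ✓
C9: sp
C10: sp
C11: sp3 ✓
C12: sp2
C13: sp2
5 carbons are sp3.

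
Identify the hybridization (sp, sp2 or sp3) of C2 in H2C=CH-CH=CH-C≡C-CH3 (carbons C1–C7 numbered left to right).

sp²

C2 carries 3 σ bonds, plus one π bond, giving a steric number of 3, so it is sp2.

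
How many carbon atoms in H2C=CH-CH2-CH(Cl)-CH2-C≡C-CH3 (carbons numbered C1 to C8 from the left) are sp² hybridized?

2

C1: sp2 ✓
C2: sp2 ✓
C3: sp3
C4: sp3
C5: sp3
C6: sp
C7: sp
C8: sp3
C1, C2 → 2 sp2 carbons.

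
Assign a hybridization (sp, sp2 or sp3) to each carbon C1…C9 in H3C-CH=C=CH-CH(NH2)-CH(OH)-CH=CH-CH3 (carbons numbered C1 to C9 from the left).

C1 has 4 σ bonds: steric number 4 → sp3.
C2: 3 σ bonds, plus one π bond; 3 regions of electron density → sp2.
C3: 2 σ bonds, plus two π bonds; 2 regions of electron density → sp.
C4: 3 σ bonds, plus one π bond — 3 electron domains, sp2.
C5 has 4 σ bonds: steric number 4 → sp3.
C6 (4 σ bonds) has steric number 4: sp3.
C7 carries 3 σ bonds, plus one π bond, giving a steric number of 3, so it is sp2.
C8 has 3 σ bonds, plus one π bond: steric number 3 → sp2.
C9 has 4 σ bonds: steric number 4 → sp3.

C1 sp3, C2 sp2, C3 sp, C4 sp2, C5 sp3, C6 sp3, C7 sp2, C8 sp2, C9 sp3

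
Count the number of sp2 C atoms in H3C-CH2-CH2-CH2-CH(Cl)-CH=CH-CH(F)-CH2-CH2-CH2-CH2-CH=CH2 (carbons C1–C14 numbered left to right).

4

C1: sp3
C2: sp3
C3: sp3
C4: sp3
C5: sp3
C6: sp2 ✓
C7: sp2 ✓
C8: sp3
C9: sp3
C10: sp3
C11: sp3
C12: sp3
C13: sp2 ✓
C14: sp2 ✓
C6, C7, C13, C14 → 4 sp2 carbons.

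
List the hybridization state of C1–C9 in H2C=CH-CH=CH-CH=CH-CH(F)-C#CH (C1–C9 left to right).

C1: 3 σ bonds, plus one π bond; 3 regions of electron density → sp2.
C2: 3 σ bonds, plus one π bond; 3 regions of electron density → sp2.
C3: 3 σ bonds, plus one π bond — 3 electron domains, sp2.
C4 is sp2: 3 σ bonds, plus one π bond, 3 electron-density regions.
C5: 3 σ bonds, plus one π bond — 3 electron domains, sp2.
C6 has 3 σ bonds, plus one π bond: steric number 3 → sp2.
C7 (4 σ bonds) has steric number 4: sp3.
C8 carries 2 σ bonds, plus two π bonds, giving a steric number of 2, so it is sp.
C9 (2 σ bonds, plus two π bonds) has steric number 2: sp.

C1 sp2, C2 sp2, C3 sp2, C4 sp2, C5 sp2, C6 sp2, C7 sp3, C8 sp, C9 sp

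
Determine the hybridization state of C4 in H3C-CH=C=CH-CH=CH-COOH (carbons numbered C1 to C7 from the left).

sp^2

C4: 3 σ bonds, plus one π bond — 3 electron domains, sp2.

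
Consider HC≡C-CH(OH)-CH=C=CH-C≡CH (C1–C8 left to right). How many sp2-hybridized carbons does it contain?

C1: sp
C2: sp
C3: sp3
C4: sp2 ✓
C5: sp
C6: sp2 ✓
C7: sp
C8: sp
C4, C6 → 2 sp2 carbons.

2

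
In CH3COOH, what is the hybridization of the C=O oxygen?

The C=O oxygen — 1 σ bond and 2 lone pairs, plus one π bond. Steric number 3, so sp2.

sp²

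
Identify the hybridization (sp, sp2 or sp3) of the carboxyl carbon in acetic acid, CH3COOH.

sp2

The carboxyl carbon is sp2: 3 σ bonds, plus one π bond, 3 electron-density regions.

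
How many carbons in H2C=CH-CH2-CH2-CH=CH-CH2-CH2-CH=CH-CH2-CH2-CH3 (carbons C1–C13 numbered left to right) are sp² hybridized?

6

C1: sp2 ✓
C2: sp2 ✓
C3: sp3
C4: sp3
C5: sp2 ✓
C6: sp2 ✓
C7: sp3
C8: sp3
C9: sp2 ✓
C10: sp2 ✓
C11: sp3
C12: sp3
C13: sp3
C1, C2, C5, C6, C9, C10 → 6 sp2 carbons.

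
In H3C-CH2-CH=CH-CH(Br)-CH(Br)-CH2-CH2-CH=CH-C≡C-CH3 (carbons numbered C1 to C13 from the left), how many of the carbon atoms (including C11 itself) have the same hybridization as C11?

C11 is sp (two π bonds).
C1: sp3
C2: sp3
C3: sp2
C4: sp2
C5: sp3
C6: sp3
C7: sp3
C8: sp3
C9: sp2
C10: sp2
C11: sp ✓
C12: sp ✓
C13: sp3
2 carbons are sp.

2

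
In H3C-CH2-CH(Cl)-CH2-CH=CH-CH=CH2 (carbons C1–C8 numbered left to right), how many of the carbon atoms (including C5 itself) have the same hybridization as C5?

4

C5 is sp2 (one π bond).
C1: sp3
C2: sp3
C3: sp3
C4: sp3
C5: sp2 ✓
C6: sp2 ✓
C7: sp2 ✓
C8: sp2 ✓
4 carbons are sp2.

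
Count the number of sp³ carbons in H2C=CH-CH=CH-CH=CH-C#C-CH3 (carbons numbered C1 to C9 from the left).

1

C1: sp2
C2: sp2
C3: sp2
C4: sp2
C5: sp2
C6: sp2
C7: sp
C8: sp
C9: sp3 ✓
C9 → 1 sp3 carbon.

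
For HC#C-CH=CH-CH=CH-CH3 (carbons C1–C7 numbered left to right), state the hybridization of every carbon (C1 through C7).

C1 — 2 σ bonds, plus two π bonds. Steric number 2, so sp.
C2 — 2 σ bonds, plus two π bonds. Steric number 2, so sp.
C3: 3 σ bonds, plus one π bond — 3 electron domains, sp2.
C4: 3 σ bonds, plus one π bond; 3 regions of electron density → sp2.
C5 (3 σ bonds, plus one π bond) has steric number 3: sp2.
C6 is sp2: 3 σ bonds, plus one π bond, 3 electron-density regions.
C7: 4 σ bonds — 4 electron domains, sp3.

C1 sp, C2 sp, C3 sp2, C4 sp2, C5 sp2, C6 sp2, C7 sp3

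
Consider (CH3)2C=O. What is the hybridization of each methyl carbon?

Each methyl carbon (4 σ bonds) has steric number 4: sp3.

sp3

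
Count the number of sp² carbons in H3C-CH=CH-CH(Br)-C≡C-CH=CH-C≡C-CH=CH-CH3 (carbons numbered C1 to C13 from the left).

6

C1: sp3
C2: sp2 ✓
C3: sp2 ✓
C4: sp3
C5: sp
C6: sp
C7: sp2 ✓
C8: sp2 ✓
C9: sp
C10: sp
C11: sp2 ✓
C12: sp2 ✓
C13: sp3
C2, C3, C7, C8, C11, C12 → 6 sp2 carbons.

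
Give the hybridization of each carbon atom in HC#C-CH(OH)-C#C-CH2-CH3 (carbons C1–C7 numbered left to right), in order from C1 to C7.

C1 sp, C2 sp, C3 sp3, C4 sp, C5 sp, C6 sp3, C7 sp3

C1 carries 2 σ bonds, plus two π bonds, giving a steric number of 2, so it is sp.
C2 carries 2 σ bonds, plus two π bonds, giving a steric number of 2, so it is sp.
C3 carries 4 σ bonds, giving a steric number of 4, so it is sp3.
C4 (2 σ bonds, plus two π bonds) has steric number 2: sp.
C5 has 2 σ bonds, plus two π bonds: steric number 2 → sp.
C6 has 4 σ bonds: steric number 4 → sp3.
C7: 4 σ bonds — 4 electron domains, sp3.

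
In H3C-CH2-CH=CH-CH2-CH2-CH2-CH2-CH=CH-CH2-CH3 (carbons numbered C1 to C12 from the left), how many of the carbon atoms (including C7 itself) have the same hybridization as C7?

C7 is sp3 (only σ bonds).
C1: sp3 ✓
C2: sp3 ✓
C3: sp2
C4: sp2
C5: sp3 ✓
C6: sp3 ✓
C7: sp3 ✓
C8: sp3 ✓
C9: sp2
C10: sp2
C11: sp3 ✓
C12: sp3 ✓
8 carbons are sp3.

8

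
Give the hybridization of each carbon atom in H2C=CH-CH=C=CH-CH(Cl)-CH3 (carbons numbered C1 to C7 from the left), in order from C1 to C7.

C1: 3 σ bonds, plus one π bond — 3 electron domains, sp2.
C2 carries 3 σ bonds, plus one π bond, giving a steric number of 3, so it is sp2.
C3 is sp2: 3 σ bonds, plus one π bond, 3 electron-density regions.
C4 has 2 σ bonds, plus two π bonds: steric number 2 → sp.
C5 has 3 σ bonds, plus one π bond: steric number 3 → sp2.
C6 carries 4 σ bonds, giving a steric number of 4, so it is sp3.
C7 is sp3: 4 σ bonds, 4 electron-density regions.

C1 sp2, C2 sp2, C3 sp2, C4 sp, C5 sp2, C6 sp3, C7 sp3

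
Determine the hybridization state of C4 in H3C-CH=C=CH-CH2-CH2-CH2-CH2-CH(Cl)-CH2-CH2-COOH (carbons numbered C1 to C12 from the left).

sp^2

C4 is sp2: 3 σ bonds, plus one π bond, 3 electron-density regions.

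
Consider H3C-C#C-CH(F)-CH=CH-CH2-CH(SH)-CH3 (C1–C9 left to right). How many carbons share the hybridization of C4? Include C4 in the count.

5

C4 is sp3 (only σ bonds).
C1: sp3 ✓
C2: sp
C3: sp
C4: sp3 ✓
C5: sp2
C6: sp2
C7: sp3 ✓
C8: sp3 ✓
C9: sp3 ✓
5 carbons are sp3.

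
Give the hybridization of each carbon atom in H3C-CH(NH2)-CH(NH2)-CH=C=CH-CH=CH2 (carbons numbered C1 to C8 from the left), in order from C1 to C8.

C1 sp3, C2 sp3, C3 sp3, C4 sp2, C5 sp, C6 sp2, C7 sp2, C8 sp2

C1: 4 σ bonds — 4 electron domains, sp3.
C2: 4 σ bonds — 4 electron domains, sp3.
C3 (4 σ bonds) has steric number 4: sp3.
C4 (3 σ bonds, plus one π bond) has steric number 3: sp2.
C5: 2 σ bonds, plus two π bonds; 2 regions of electron density → sp.
C6 (3 σ bonds, plus one π bond) has steric number 3: sp2.
C7 — 3 σ bonds, plus one π bond. Steric number 3, so sp2.
C8 carries 3 σ bonds, plus one π bond, giving a steric number of 3, so it is sp2.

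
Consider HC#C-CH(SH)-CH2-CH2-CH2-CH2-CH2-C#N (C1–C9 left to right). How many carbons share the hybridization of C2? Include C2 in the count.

3

C2 is sp (two π bonds).
C1: sp ✓
C2: sp ✓
C3: sp3
C4: sp3
C5: sp3
C6: sp3
C7: sp3
C8: sp3
C9: sp ✓
3 carbons are sp.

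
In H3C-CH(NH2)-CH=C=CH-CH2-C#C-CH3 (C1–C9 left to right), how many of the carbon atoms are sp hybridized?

3

C1: sp3
C2: sp3
C3: sp2
C4: sp ✓
C5: sp2
C6: sp3
C7: sp ✓
C8: sp ✓
C9: sp3
C4, C7, C8 → 3 sp carbons.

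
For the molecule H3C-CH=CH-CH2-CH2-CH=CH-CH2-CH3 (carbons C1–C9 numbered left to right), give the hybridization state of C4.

sp³

C4 (4 σ bonds) has steric number 4: sp3.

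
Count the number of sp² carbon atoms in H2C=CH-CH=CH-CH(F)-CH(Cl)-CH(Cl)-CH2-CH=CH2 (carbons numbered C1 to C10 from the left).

C1: sp2 ✓
C2: sp2 ✓
C3: sp2 ✓
C4: sp2 ✓
C5: sp3
C6: sp3
C7: sp3
C8: sp3
C9: sp2 ✓
C10: sp2 ✓
C1, C2, C3, C4, C9, C10 → 6 sp2 carbons.

6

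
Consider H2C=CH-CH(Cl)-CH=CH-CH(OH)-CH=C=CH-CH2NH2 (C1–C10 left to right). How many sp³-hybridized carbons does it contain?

C1: sp2
C2: sp2
C3: sp3 ✓
C4: sp2
C5: sp2
C6: sp3 ✓
C7: sp2
C8: sp
C9: sp2
C10: sp3 ✓
C3, C6, C10 → 3 sp3 carbons.

3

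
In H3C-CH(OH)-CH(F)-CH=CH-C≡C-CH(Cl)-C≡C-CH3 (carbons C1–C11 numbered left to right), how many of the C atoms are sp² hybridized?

2

C1: sp3
C2: sp3
C3: sp3
C4: sp2 ✓
C5: sp2 ✓
C6: sp
C7: sp
C8: sp3
C9: sp
C10: sp
C11: sp3
C4, C5 → 2 sp2 carbons.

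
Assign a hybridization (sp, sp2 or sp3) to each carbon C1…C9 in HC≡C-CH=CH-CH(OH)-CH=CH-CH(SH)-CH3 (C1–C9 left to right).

C1 has 2 σ bonds, plus two π bonds: steric number 2 → sp.
C2 — 2 σ bonds, plus two π bonds. Steric number 2, so sp.
C3 (3 σ bonds, plus one π bond) has steric number 3: sp2.
C4 — 3 σ bonds, plus one π bond. Steric number 3, so sp2.
C5 — 4 σ bonds. Steric number 4, so sp3.
C6 carries 3 σ bonds, plus one π bond, giving a steric number of 3, so it is sp2.
C7 has 3 σ bonds, plus one π bond: steric number 3 → sp2.
C8 (4 σ bonds) has steric number 4: sp3.
C9 carries 4 σ bonds, giving a steric number of 4, so it is sp3.

C1 sp, C2 sp, C3 sp2, C4 sp2, C5 sp3, C6 sp2, C7 sp2, C8 sp3, C9 sp3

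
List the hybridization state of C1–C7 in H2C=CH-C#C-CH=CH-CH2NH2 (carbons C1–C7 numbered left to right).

C1 sp2, C2 sp2, C3 sp, C4 sp, C5 sp2, C6 sp2, C7 sp3

C1: 3 σ bonds, plus one π bond; 3 regions of electron density → sp2.
C2 is sp2: 3 σ bonds, plus one π bond, 3 electron-density regions.
C3 — 2 σ bonds, plus two π bonds. Steric number 2, so sp.
C4 (2 σ bonds, plus two π bonds) has steric number 2: sp.
C5 — 3 σ bonds, plus one π bond. Steric number 3, so sp2.
C6 is sp2: 3 σ bonds, plus one π bond, 3 electron-density regions.
C7 carries 4 σ bonds, giving a steric number of 4, so it is sp3.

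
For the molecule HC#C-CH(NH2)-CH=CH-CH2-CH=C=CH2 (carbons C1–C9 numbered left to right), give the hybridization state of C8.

C8 has 2 σ bonds, plus two π bonds: steric number 2 → sp.

sp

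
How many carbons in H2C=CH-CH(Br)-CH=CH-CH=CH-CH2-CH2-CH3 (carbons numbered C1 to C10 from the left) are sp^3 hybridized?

C1: sp2
C2: sp2
C3: sp3 ✓
C4: sp2
C5: sp2
C6: sp2
C7: sp2
C8: sp3 ✓
C9: sp3 ✓
C10: sp3 ✓
C3, C8, C9, C10 → 4 sp3 carbons.

4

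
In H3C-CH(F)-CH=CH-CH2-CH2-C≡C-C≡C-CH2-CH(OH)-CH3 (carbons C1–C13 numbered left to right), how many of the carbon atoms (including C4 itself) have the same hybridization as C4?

C4 is sp2 (one π bond).
C1: sp3
C2: sp3
C3: sp2 ✓
C4: sp2 ✓
C5: sp3
C6: sp3
C7: sp
C8: sp
C9: sp
C10: sp
C11: sp3
C12: sp3
C13: sp3
2 carbons are sp2.

2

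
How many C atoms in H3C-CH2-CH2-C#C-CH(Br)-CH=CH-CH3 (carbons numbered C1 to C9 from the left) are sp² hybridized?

C1: sp3
C2: sp3
C3: sp3
C4: sp
C5: sp
C6: sp3
C7: sp2 ✓
C8: sp2 ✓
C9: sp3
C7, C8 → 2 sp2 carbons.

2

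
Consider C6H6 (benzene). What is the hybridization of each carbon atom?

Every ring carbon has three σ bonds and contributes one p electron to the aromatic π system.

sp^2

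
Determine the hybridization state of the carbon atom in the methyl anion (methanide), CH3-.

Three σ bonds + one lone pair = steric number 4 → sp3, pyramidal.

sp^3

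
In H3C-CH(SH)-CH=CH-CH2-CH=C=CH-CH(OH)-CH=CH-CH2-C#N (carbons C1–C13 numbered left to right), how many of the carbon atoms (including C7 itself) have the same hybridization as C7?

C7 is sp (two π bonds).
C1: sp3
C2: sp3
C3: sp2
C4: sp2
C5: sp3
C6: sp2
C7: sp ✓
C8: sp2
C9: sp3
C10: sp2
C11: sp2
C12: sp3
C13: sp ✓
2 carbons are sp.

2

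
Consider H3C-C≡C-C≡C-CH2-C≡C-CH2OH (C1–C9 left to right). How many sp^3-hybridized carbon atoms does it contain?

C1: sp3 ✓
C2: sp
C3: sp
C4: sp
C5: sp
C6: sp3 ✓
C7: sp
C8: sp
C9: sp3 ✓
C1, C6, C9 → 3 sp3 carbons.

3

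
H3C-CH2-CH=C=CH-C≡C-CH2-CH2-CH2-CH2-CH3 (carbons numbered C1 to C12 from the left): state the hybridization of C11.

sp3

C11 — 4 σ bonds. Steric number 4, so sp3.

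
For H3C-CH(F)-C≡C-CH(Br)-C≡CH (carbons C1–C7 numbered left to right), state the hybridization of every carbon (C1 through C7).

C1 sp3, C2 sp3, C3 sp, C4 sp, C5 sp3, C6 sp, C7 sp

C1: 4 σ bonds — 4 electron domains, sp3.
C2 (4 σ bonds) has steric number 4: sp3.
C3 (2 σ bonds, plus two π bonds) has steric number 2: sp.
C4 (2 σ bonds, plus two π bonds) has steric number 2: sp.
C5 has 4 σ bonds: steric number 4 → sp3.
C6 has 2 σ bonds, plus two π bonds: steric number 2 → sp.
C7: 2 σ bonds, plus two π bonds; 2 regions of electron density → sp.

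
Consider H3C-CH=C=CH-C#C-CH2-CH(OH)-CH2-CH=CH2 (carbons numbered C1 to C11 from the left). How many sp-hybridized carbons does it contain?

3

C1: sp3
C2: sp2
C3: sp ✓
C4: sp2
C5: sp ✓
C6: sp ✓
C7: sp3
C8: sp3
C9: sp3
C10: sp2
C11: sp2
C3, C5, C6 → 3 sp carbons.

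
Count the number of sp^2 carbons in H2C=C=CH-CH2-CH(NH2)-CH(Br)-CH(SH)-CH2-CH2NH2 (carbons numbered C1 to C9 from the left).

C1: sp2 ✓
C2: sp
C3: sp2 ✓
C4: sp3
C5: sp3
C6: sp3
C7: sp3
C8: sp3
C9: sp3
C1, C3 → 2 sp2 carbons.

2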